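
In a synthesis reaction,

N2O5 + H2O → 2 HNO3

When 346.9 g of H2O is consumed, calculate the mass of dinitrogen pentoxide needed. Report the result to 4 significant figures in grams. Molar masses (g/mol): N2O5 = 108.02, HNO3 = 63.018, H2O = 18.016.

n(H2O) = 346.90 g / 18.016 g/mol = 19.255 mol.
From the equation the H2O:N2O5 mole ratio is 1:1, so n(N2O5) = 19.255 × 1/1 = 19.255 mol.
Mass of N2O5 = 19.255 mol × 108.02 g/mol = 2079.9 g.

2080 g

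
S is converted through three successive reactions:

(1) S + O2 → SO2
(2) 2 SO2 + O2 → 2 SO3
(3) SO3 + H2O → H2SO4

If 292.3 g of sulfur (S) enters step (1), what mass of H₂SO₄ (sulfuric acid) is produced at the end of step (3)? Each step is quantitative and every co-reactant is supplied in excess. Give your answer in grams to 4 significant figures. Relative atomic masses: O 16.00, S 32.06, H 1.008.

894.2 g

M(S) = 32.06 g/mol.
M(H2SO4) = 2(1.008) + 32.06 + 4(16.00) = 98.076 g/mol.
n(S) = 292.3 / 32.06 = 9.1173 mol.
Reaction (1): S→SO2 ratio 1:1 ⇒ n(SO2) = 9.1173 mol.
Reaction (2): SO2→SO3 ratio 2:2 ⇒ n(SO3) = 9.1173 mol.
Reaction (3): SO3→H2SO4 ratio 1:1 ⇒ n(H2SO4) = 9.1173 mol.
Mass of H2SO4 = 9.1173 × 98.076 = 894.19 g.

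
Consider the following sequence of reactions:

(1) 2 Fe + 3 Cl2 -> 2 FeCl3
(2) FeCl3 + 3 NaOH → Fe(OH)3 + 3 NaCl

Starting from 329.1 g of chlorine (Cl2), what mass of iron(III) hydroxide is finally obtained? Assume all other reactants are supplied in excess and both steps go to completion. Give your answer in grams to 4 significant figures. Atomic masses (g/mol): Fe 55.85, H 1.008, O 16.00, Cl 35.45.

330.7 g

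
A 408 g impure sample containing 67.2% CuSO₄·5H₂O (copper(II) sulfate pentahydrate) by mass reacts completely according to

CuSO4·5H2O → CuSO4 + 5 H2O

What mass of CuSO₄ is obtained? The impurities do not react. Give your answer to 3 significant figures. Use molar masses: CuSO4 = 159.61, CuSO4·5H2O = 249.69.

Mass of pure CuSO4·5H2O = 408 g × 0.672 = 274.2 g.
n(CuSO4·5H2O) = 274.2 g / 249.69 g/mol = 1.098 mol.
From the equation the CuSO4·5H2O:CuSO4 mole ratio is 1:1, so n(CuSO4) = 1.098 × 1/1 = 1.098 mol.
Mass of CuSO4 = 1.098 mol × 159.61 g/mol = 175.3 g.

175 g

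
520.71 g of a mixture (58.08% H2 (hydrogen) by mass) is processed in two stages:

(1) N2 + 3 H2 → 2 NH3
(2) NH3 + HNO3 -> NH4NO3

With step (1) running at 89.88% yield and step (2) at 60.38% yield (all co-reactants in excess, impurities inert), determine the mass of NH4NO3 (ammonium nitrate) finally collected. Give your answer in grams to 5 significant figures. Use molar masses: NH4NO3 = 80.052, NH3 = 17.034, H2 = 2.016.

Pure H2 = 520.71 × 0.5808 = 302.428 g.
n(H2) = 302.428 / 2.016 = 150.014 mol.
Step 1 (H2:NH3 = 3:2): theoretical n(NH3) = 100.009 mol; at 89.88% yield, n(NH3) = 89.8884 mol.
Step 2 (NH3:NH4NO3 = 1:1): theoretical n(NH4NO3) = 89.8884 mol, so theoretical mass = 89.8884 × 80.052 = 7195.75 g.
At 60.38% yield, actual mass of NH4NO3 = 7195.75 × 0.6038 = 4344.79 g.

4344.8 g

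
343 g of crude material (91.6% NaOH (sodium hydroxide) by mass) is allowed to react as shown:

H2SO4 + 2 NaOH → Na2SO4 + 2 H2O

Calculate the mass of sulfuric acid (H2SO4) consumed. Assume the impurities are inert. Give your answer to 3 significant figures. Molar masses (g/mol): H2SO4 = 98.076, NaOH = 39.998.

385 g

Mass of pure NaOH = 343 g × 0.916 = 314.2 g.
n(NaOH) = 314.2 g / 39.998 g/mol = 7.855 mol.
From the equation the NaOH:H2SO4 mole ratio is 2:1, so n(H2SO4) = 7.855 × 1/2 = 3.928 mol.
Mass of H2SO4 = 3.928 mol × 98.076 g/mol = 385.2 g.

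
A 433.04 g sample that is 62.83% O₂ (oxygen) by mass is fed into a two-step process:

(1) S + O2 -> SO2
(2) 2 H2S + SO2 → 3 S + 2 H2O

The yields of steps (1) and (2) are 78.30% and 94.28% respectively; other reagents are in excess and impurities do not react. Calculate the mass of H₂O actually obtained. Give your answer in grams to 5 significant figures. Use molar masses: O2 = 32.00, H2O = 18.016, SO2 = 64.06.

Pure O2 = 433.04 × 0.6283 = 272.079 g.
n(O2) = 272.079 / 32.00 = 8.50247 mol.
Step 1 (O2:SO2 = 1:1): theoretical n(SO2) = 8.50247 mol; at 78.30% yield, n(SO2) = 6.65743 mol.
Step 2 (SO2:H2O = 1:2): theoretical n(H2O) = 13.3149 mol, so theoretical mass = 13.3149 × 18.016 = 239.881 g.
At 94.28% yield, actual mass of H2O = 239.881 × 0.9428 = 226.159 g.

226.16 g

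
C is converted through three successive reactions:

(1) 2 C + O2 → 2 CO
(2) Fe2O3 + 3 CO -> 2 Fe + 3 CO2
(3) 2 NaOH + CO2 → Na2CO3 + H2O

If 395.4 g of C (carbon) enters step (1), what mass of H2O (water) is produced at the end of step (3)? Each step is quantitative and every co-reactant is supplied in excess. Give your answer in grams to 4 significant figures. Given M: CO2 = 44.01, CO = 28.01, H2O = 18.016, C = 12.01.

n(C) = 395.4 / 12.01 = 32.923 mol.
Reaction (1): C→CO ratio 2:2 ⇒ n(CO) = 32.923 mol.
Reaction (2): CO→CO2 ratio 3:3 ⇒ n(CO2) = 32.923 mol.
Reaction (3): CO2→H2O ratio 1:1 ⇒ n(H2O) = 32.923 mol.
Mass of H2O = 32.923 × 18.016 = 593.13 g.

593.1 g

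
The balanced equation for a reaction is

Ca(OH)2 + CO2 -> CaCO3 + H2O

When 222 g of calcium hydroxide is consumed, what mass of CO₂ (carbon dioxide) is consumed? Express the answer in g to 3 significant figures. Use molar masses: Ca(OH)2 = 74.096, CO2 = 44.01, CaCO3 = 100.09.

132 g

n(Ca(OH)2) = 222.0 g / 74.096 g/mol = 2.996 mol.
From the equation the Ca(OH)2:CO2 mole ratio is 1:1, so n(CO2) = 2.996 × 1/1 = 2.996 mol.
Mass of CO2 = 2.996 mol × 44.01 g/mol = 131.9 g.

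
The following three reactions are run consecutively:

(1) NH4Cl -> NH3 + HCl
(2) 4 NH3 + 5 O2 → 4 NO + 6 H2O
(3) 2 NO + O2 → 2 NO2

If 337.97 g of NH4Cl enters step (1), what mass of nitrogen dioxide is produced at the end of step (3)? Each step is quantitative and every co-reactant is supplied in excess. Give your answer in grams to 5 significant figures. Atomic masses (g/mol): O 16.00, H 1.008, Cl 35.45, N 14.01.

M(NH4Cl) = 14.01 + 4(1.008) + 35.45 = 53.492 g/mol.
M(NO2) = 14.01 + 2(16.00) = 46.01 g/mol.
n(NH4Cl) = 337.97 / 53.492 = 6.31814 mol.
Reaction (1): NH4Cl→NH3 ratio 1:1 ⇒ n(NH3) = 6.31814 mol.
Reaction (2): NH3→NO ratio 4:4 ⇒ n(NO) = 6.31814 mol.
Reaction (3): NO→NO2 ratio 2:2 ⇒ n(NO2) = 6.31814 mol.
Mass of NO2 = 6.31814 × 46.01 = 290.698 g.

290.70 g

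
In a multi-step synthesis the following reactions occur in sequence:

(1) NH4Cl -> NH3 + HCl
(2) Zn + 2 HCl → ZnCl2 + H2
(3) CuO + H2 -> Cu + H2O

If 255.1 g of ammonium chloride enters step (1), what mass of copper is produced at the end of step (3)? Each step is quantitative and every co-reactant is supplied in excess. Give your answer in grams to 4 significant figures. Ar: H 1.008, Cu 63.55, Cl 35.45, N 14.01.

151.5 g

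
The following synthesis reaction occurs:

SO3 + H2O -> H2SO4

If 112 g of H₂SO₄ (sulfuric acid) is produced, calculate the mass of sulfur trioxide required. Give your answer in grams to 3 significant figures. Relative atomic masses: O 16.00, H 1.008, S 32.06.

91.4 g

M(H2SO4) = 2(1.008) + 32.06 + 4(16.00) = 98.076 g/mol.
M(SO3) = 32.06 + 3(16.00) = 80.06 g/mol.
n(H2SO4) = 112.0 g / 98.076 g/mol = 1.142 mol.
From the equation the H2SO4:SO3 mole ratio is 1:1, so n(SO3) = 1.142 × 1/1 = 1.142 mol.
Mass of SO3 = 1.142 mol × 80.06 g/mol = 91.43 g.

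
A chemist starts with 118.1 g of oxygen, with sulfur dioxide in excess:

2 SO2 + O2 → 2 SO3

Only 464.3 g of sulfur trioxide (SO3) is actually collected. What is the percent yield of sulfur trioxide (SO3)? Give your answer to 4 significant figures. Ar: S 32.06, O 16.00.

78.57 %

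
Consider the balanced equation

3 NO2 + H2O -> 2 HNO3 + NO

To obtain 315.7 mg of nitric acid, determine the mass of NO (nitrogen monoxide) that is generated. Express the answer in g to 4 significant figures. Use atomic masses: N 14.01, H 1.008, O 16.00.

M(HNO3) = 1.008 + 14.01 + 3(16.00) = 63.018 g/mol.
M(NO) = 14.01 + 16.00 = 30.01 g/mol.
Convert: 315.7 mg = 0.31570 g.
n(HNO3) = 0.31570 g / 63.018 g/mol = 0.0050097 mol.
From the equation the HNO3:NO mole ratio is 2:1, so n(NO) = 0.0050097 × 1/2 = 0.0025048 mol.
Mass of NO = 0.0025048 mol × 30.01 g/mol = 0.075170 g.

0.07517 g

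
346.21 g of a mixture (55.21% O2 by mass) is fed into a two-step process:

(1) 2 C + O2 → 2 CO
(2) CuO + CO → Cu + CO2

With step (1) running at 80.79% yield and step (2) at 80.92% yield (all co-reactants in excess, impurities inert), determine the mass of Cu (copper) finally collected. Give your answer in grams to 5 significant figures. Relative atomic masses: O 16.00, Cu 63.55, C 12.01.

Pure O2 = 346.21 × 0.5521 = 191.143 g.
M(O2) = 2(16.00) = 32.00 g/mol.
M(Cu) = 63.55 g/mol.
n(O2) = 191.143 / 32.00 = 5.97320 mol.
Step 1 (O2:CO = 1:2): theoretical n(CO) = 11.9464 mol; at 80.79% yield, n(CO) = 9.65150 mol.
Step 2 (CO:Cu = 1:1): theoretical n(Cu) = 9.65150 mol, so theoretical mass = 9.65150 × 63.55 = 613.353 g.
At 80.92% yield, actual mass of Cu = 613.353 × 0.8092 = 496.325 g.

496.33 g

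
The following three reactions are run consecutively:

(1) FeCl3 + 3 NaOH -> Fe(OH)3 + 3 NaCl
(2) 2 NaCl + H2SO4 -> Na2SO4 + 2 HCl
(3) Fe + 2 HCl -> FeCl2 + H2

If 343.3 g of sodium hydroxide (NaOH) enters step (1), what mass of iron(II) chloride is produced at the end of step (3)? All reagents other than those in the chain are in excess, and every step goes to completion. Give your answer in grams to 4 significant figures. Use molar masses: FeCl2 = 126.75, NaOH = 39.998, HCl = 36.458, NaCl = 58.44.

543.9 g

n(NaOH) = 343.3 / 39.998 = 8.5829 mol.
Reaction (1): NaOH→NaCl ratio 3:3 ⇒ n(NaCl) = 8.5829 mol.
Reaction (2): NaCl→HCl ratio 2:2 ⇒ n(HCl) = 8.5829 mol.
Reaction (3): HCl→FeCl2 ratio 2:1 ⇒ n(FeCl2) = 4.2915 mol.
Mass of FeCl2 = 4.2915 × 126.75 = 543.94 g.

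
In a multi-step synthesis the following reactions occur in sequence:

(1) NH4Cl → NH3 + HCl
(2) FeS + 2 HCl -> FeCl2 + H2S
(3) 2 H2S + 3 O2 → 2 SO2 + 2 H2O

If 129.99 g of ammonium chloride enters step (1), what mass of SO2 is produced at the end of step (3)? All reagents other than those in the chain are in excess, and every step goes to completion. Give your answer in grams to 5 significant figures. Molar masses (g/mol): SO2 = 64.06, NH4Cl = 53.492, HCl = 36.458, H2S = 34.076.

77.836 g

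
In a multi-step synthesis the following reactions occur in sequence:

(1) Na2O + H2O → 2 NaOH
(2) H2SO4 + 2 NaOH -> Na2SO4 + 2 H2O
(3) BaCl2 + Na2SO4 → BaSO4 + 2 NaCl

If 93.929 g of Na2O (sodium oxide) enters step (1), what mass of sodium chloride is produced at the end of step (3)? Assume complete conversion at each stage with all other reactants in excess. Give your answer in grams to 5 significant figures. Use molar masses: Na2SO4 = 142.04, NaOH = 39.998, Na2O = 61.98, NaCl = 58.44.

n(Na2O) = 93.929 / 61.98 = 1.51547 mol.
Reaction (1): Na2O→NaOH ratio 1:2 ⇒ n(NaOH) = 3.03095 mol.
Reaction (2): NaOH→Na2SO4 ratio 2:1 ⇒ n(Na2SO4) = 1.51547 mol.
Reaction (3): Na2SO4→NaCl ratio 1:2 ⇒ n(NaCl) = 3.03095 mol.
Mass of NaCl = 3.03095 × 58.44 = 177.128 g.

177.13 g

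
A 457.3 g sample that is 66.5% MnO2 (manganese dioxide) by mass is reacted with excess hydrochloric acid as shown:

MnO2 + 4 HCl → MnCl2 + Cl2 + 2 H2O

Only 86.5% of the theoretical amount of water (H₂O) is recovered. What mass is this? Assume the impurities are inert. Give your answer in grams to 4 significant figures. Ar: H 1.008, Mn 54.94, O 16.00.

Pure MnO2 available = 457.3 g × 0.665 = 304.10 g.
M(MnO2) = 54.94 + 2(16.00) = 86.94 g/mol.
M(H2O) = 2(1.008) + 16.00 = 18.016 g/mol.
n(MnO2) = 304.10 g / 86.94 g/mol = 3.4979 mol.
From the equation the MnO2:H2O mole ratio is 1:2, so n(H2O) = 3.4979 × 2/1 = 6.9957 mol.
Mass of H2O = 6.9957 mol × 18.016 g/mol = 126.04 g.
Actual mass collected = 126.04 g × 0.865 = 109.02 g.

109.0 g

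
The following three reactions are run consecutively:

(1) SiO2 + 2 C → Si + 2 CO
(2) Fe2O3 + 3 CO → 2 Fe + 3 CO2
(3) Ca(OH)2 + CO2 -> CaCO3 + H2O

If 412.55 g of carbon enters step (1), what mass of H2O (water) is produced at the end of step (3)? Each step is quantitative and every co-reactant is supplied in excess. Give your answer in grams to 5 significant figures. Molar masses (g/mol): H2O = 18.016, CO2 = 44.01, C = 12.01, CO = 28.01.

618.86 g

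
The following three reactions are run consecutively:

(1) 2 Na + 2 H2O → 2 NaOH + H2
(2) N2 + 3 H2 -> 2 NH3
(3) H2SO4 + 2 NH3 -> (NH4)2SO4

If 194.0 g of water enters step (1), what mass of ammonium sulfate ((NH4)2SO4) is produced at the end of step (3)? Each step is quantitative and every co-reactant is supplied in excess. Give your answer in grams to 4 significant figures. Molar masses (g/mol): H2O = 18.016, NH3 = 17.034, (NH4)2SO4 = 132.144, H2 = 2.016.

n(H2O) = 194.0 / 18.016 = 10.768 mol.
Reaction (1): H2O→H2 ratio 2:1 ⇒ n(H2) = 5.3841 mol.
Reaction (2): H2→NH3 ratio 3:2 ⇒ n(NH3) = 3.5894 mol.
Reaction (3): NH3→(NH4)2SO4 ratio 2:1 ⇒ n((NH4)2SO4) = 1.7947 mol.
Mass of (NH4)2SO4 = 1.7947 × 132.144 = 237.16 g.

237.2 g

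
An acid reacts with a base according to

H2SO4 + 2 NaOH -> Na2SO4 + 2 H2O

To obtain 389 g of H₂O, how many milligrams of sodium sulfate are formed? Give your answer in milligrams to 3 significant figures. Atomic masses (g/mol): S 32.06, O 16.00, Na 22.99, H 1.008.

1530000 mg

M(H2O) = 2(1.008) + 16.00 = 18.016 g/mol.
M(Na2SO4) = 2(22.99) + 32.06 + 4(16.00) = 142.04 g/mol.
n(H2O) = 389.0 g / 18.016 g/mol = 21.59 mol.
From the equation the H2O:Na2SO4 mole ratio is 2:1, so n(Na2SO4) = 21.59 × 1/2 = 10.80 mol.
Mass of Na2SO4 = 10.80 mol × 142.04 g/mol = 1533 g.
Converting to mg: 1533 g = 1530000 mg.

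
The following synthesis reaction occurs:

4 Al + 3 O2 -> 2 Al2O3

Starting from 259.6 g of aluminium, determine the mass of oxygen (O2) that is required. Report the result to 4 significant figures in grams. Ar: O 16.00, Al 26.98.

M(Al) = 26.98 g/mol.
M(O2) = 2(16.00) = 32.00 g/mol.
n(Al) = 259.60 g / 26.98 g/mol = 9.6219 mol.
From the equation the Al:O2 mole ratio is 4:3, so n(O2) = 9.6219 × 3/4 = 7.2165 mol.
Mass of O2 = 7.2165 mol × 32.00 g/mol = 230.93 g.

230.9 g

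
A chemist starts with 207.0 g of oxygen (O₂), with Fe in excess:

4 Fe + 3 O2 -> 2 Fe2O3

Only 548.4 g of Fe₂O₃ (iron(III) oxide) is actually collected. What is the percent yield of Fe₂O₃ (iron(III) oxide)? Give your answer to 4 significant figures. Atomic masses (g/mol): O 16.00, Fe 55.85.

79.63 %

M(O2) = 2(16.00) = 32.00 g/mol.
M(Fe2O3) = 2(55.85) + 3(16.00) = 159.70 g/mol.
n(O2) = 207.00 g / 32.00 g/mol = 6.4688 mol.
From the equation the O2:Fe2O3 mole ratio is 3:2, so n(Fe2O3) = 6.4688 × 2/3 = 4.3125 mol.
Mass of Fe2O3 = 4.3125 mol × 159.70 g/mol = 688.71 g.
This is the theoretical yield. Percent yield = 548.4 g / 688.71 g × 100% = 79.628%.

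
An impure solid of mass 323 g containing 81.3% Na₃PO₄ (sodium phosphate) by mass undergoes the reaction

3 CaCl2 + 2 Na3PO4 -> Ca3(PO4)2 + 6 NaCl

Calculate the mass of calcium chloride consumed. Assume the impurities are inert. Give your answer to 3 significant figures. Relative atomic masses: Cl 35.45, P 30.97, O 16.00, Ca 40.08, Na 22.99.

Mass of pure Na3PO4 = 323 g × 0.813 = 262.6 g.
M(Na3PO4) = 3(22.99) + 30.97 + 4(16.00) = 163.94 g/mol.
M(CaCl2) = 40.08 + 2(35.45) = 110.98 g/mol.
n(Na3PO4) = 262.6 g / 163.94 g/mol = 1.602 mol.
From the equation the Na3PO4:CaCl2 mole ratio is 2:3, so n(CaCl2) = 1.602 × 3/2 = 2.403 mol.
Mass of CaCl2 = 2.403 mol × 110.98 g/mol = 266.7 g.

267 g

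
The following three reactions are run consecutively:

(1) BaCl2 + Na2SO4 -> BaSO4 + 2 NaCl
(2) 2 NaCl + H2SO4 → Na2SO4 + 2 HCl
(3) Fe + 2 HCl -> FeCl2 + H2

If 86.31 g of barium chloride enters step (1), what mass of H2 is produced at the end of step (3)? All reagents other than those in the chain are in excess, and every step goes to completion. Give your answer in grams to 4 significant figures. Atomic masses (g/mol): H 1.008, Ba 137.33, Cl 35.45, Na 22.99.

0.8356 g

M(BaCl2) = 137.33 + 2(35.45) = 208.23 g/mol.
M(H2) = 2(1.008) = 2.016 g/mol.
n(BaCl2) = 86.31 / 208.23 = 0.41449 mol.
Reaction (1): BaCl2→NaCl ratio 1:2 ⇒ n(NaCl) = 0.82899 mol.
Reaction (2): NaCl→HCl ratio 2:2 ⇒ n(HCl) = 0.82899 mol.
Reaction (3): HCl→H2 ratio 2:1 ⇒ n(H2) = 0.41449 mol.
Mass of H2 = 0.41449 × 2.016 = 0.83562 g.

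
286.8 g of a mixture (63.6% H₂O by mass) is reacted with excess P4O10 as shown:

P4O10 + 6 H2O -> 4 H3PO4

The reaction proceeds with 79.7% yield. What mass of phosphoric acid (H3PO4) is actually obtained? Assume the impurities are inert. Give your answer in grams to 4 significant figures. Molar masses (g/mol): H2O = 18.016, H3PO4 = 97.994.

Pure H2O available = 286.8 g × 0.636 = 182.40 g.
n(H2O) = 182.40 g / 18.016 g/mol = 10.125 mol.
From the equation the H2O:H3PO4 mole ratio is 6:4, so n(H3PO4) = 10.125 × 4/6 = 6.7497 mol.
Mass of H3PO4 = 6.7497 mol × 97.994 g/mol = 661.43 g.
Actual mass collected = 661.43 g × 0.797 = 527.16 g.

527.2 g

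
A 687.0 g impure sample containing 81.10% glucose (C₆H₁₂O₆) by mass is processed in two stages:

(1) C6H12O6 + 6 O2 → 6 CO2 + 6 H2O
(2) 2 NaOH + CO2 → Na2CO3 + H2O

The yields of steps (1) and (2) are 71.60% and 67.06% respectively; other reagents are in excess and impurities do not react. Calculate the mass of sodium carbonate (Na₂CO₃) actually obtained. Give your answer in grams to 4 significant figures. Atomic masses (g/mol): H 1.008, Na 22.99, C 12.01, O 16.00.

Pure C6H12O6 = 687.0 × 0.8110 = 557.16 g.
M(C6H12O6) = 6(12.01) + 12(1.008) + 6(16.00) = 180.156 g/mol.
M(Na2CO3) = 2(22.99) + 12.01 + 3(16.00) = 105.99 g/mol.
n(C6H12O6) = 557.16 / 180.156 = 3.0926 mol.
Step 1 (C6H12O6:CO2 = 1:6): theoretical n(CO2) = 18.556 mol; at 71.60% yield, n(CO2) = 13.286 mol.
Step 2 (CO2:Na2CO3 = 1:1): theoretical n(Na2CO3) = 13.286 mol, so theoretical mass = 13.286 × 105.99 = 1408.2 g.
At 67.06% yield, actual mass of Na2CO3 = 1408.2 × 0.6706 = 944.33 g.

944.3 g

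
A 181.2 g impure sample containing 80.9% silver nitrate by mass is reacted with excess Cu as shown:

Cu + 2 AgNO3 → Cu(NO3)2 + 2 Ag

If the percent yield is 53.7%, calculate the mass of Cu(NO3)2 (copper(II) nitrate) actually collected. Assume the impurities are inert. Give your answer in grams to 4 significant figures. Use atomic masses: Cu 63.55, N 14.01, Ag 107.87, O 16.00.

43.46 g

Pure AgNO3 available = 181.2 g × 0.809 = 146.59 g.
M(AgNO3) = 107.87 + 14.01 + 3(16.00) = 169.88 g/mol.
M(Cu(NO3)2) = 63.55 + 2(14.01) + 6(16.00) = 187.57 g/mol.
n(AgNO3) = 146.59 g / 169.88 g/mol = 0.86291 mol.
From the equation the AgNO3:Cu(NO3)2 mole ratio is 2:1, so n(Cu(NO3)2) = 0.86291 × 1/2 = 0.43145 mol.
Mass of Cu(NO3)2 = 0.43145 mol × 187.57 g/mol = 80.928 g.
Actual mass collected = 80.928 g × 0.537 = 43.458 g.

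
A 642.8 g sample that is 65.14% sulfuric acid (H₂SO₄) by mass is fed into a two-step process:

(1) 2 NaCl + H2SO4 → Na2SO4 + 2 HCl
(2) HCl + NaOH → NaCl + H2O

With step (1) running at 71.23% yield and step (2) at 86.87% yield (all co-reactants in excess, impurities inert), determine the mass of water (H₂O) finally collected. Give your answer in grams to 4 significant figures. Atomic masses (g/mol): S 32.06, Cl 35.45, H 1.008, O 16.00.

Pure H2SO4 = 642.8 × 0.6514 = 418.72 g.
M(H2SO4) = 2(1.008) + 32.06 + 4(16.00) = 98.076 g/mol.
M(H2O) = 2(1.008) + 16.00 = 18.016 g/mol.
n(H2SO4) = 418.72 / 98.076 = 4.2693 mol.
Step 1 (H2SO4:HCl = 1:2): theoretical n(HCl) = 8.5387 mol; at 71.23% yield, n(HCl) = 6.0821 mol.
Step 2 (HCl:H2O = 1:1): theoretical n(H2O) = 6.0821 mol, so theoretical mass = 6.0821 × 18.016 = 109.58 g.
At 86.87% yield, actual mass of H2O = 109.58 × 0.8687 = 95.188 g.

95.19 g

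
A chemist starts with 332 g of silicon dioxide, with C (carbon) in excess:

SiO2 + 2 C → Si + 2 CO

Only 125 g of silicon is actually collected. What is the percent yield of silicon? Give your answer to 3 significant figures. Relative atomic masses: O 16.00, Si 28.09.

80.5 %

M(SiO2) = 28.09 + 2(16.00) = 60.09 g/mol.
M(Si) = 28.09 g/mol.
n(SiO2) = 332.0 g / 60.09 g/mol = 5.525 mol.
From the equation the SiO2:Si mole ratio is 1:1, so n(Si) = 5.525 × 1/1 = 5.525 mol.
Mass of Si = 5.525 mol × 28.09 g/mol = 155.2 g.
This is the theoretical yield. Percent yield = 125 g / 155.2 g × 100% = 80.54%.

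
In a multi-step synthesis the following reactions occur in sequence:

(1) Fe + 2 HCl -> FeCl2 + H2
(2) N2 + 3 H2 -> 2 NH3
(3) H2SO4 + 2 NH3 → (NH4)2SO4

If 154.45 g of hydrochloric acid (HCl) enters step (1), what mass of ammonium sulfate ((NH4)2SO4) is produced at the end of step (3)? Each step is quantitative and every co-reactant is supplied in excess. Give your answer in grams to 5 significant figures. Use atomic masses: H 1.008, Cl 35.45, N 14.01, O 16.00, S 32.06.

93.302 g

M(HCl) = 1.008 + 35.45 = 36.458 g/mol.
M((NH4)2SO4) = 2(14.01) + 8(1.008) + 32.06 + 4(16.00) = 132.144 g/mol.
n(HCl) = 154.45 / 36.458 = 4.23638 mol.
Reaction (1): HCl→H2 ratio 2:1 ⇒ n(H2) = 2.11819 mol.
Reaction (2): H2→NH3 ratio 3:2 ⇒ n(NH3) = 1.41213 mol.
Reaction (3): NH3→(NH4)2SO4 ratio 2:1 ⇒ n((NH4)2SO4) = 0.706064 mol.
Mass of (NH4)2SO4 = 0.706064 × 132.144 = 93.3021 g.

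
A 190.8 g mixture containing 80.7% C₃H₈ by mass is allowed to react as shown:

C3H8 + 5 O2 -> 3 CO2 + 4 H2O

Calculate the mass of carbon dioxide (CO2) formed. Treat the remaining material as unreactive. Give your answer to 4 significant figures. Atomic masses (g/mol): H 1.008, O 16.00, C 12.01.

Mass of pure C3H8 = 190.8 g × 0.807 = 153.98 g.
M(C3H8) = 3(12.01) + 8(1.008) = 44.094 g/mol.
M(CO2) = 12.01 + 2(16.00) = 44.01 g/mol.
n(C3H8) = 153.98 g / 44.094 g/mol = 3.4920 mol.
From the equation the C3H8:CO2 mole ratio is 1:3, so n(CO2) = 3.4920 × 3/1 = 10.476 mol.
Mass of CO2 = 10.476 mol × 44.01 g/mol = 461.05 g.

461.0 g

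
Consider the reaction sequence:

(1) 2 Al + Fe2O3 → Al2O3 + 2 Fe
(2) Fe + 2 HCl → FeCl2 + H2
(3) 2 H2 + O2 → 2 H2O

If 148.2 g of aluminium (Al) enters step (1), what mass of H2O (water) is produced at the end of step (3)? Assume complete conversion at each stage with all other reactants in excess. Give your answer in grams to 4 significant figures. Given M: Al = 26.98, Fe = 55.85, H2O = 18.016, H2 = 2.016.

n(Al) = 148.2 / 26.98 = 5.4930 mol.
Reaction (1): Al→Fe ratio 2:2 ⇒ n(Fe) = 5.4930 mol.
Reaction (2): Fe→H2 ratio 1:1 ⇒ n(H2) = 5.4930 mol.
Reaction (3): H2→H2O ratio 2:2 ⇒ n(H2O) = 5.4930 mol.
Mass of H2O = 5.4930 × 18.016 = 98.961 g.

98.96 g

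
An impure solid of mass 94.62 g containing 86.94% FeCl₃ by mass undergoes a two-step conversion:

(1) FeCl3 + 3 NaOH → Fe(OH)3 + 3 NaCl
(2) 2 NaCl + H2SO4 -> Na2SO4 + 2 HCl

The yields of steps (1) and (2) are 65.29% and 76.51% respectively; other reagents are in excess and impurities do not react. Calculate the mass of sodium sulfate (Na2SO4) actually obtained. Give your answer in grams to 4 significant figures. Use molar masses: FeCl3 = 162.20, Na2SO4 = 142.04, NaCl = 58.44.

53.98 g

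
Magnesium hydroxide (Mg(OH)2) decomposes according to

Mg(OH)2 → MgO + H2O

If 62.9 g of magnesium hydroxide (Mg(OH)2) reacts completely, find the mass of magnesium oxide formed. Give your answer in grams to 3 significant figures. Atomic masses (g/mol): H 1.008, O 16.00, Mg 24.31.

43.5 g

M(Mg(OH)2) = 24.31 + 2(16.00) + 2(1.008) = 58.326 g/mol.
M(MgO) = 24.31 + 16.00 = 40.31 g/mol.
n(Mg(OH)2) = 62.90 g / 58.326 g/mol = 1.078 mol.
From the equation the Mg(OH)2:MgO mole ratio is 1:1, so n(MgO) = 1.078 × 1/1 = 1.078 mol.
Mass of MgO = 1.078 mol × 40.31 g/mol = 43.47 g.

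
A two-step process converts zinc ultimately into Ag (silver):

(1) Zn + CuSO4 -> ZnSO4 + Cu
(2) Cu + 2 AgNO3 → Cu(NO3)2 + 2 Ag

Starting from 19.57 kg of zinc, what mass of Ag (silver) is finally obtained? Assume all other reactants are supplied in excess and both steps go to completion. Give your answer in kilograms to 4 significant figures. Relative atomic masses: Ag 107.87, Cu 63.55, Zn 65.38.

64.58 kg

M(Zn) = 65.38 g/mol.
M(Ag) = 107.87 g/mol.
19.57 kg = 19570 g.
n(Zn) = 19570 / 65.38 = 299.33 mol.
Step 1 gives a 1:1 ratio of Zn to Cu, so n(Cu) = 299.33 mol.
In step 2 the Cu:Ag ratio is 1:2, so n(Ag) = 598.65 mol.
Mass of Ag = 598.65 × 107.87 = 64577 g = 64.58 kg.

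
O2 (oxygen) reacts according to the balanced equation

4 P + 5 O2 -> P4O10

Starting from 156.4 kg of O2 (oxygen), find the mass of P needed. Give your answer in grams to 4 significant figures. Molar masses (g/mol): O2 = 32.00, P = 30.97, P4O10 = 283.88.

Convert: 156.4 kg = 156400 g.
n(O2) = 156400 g / 32.00 g/mol = 4887.5 mol.
From the equation the O2:P mole ratio is 5:4, so n(P) = 4887.5 × 4/5 = 3910.0 mol.
Mass of P = 3910.0 mol × 30.97 g/mol = 121090 g.

121100 g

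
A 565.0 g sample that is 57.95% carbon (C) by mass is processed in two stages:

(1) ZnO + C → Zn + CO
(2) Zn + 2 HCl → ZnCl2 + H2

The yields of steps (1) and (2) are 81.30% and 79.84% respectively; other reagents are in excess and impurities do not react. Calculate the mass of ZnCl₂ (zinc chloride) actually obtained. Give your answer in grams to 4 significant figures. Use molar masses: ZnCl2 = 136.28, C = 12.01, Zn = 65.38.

Pure C = 565.0 × 0.5795 = 327.42 g.
n(C) = 327.42 / 12.01 = 27.262 mol.
Step 1 (C:Zn = 1:1): theoretical n(Zn) = 27.262 mol; at 81.30% yield, n(Zn) = 22.164 mol.
Step 2 (Zn:ZnCl2 = 1:1): theoretical n(ZnCl2) = 22.164 mol, so theoretical mass = 22.164 × 136.28 = 3020.5 g.
At 79.84% yield, actual mass of ZnCl2 = 3020.5 × 0.7984 = 2411.6 g.

2412 g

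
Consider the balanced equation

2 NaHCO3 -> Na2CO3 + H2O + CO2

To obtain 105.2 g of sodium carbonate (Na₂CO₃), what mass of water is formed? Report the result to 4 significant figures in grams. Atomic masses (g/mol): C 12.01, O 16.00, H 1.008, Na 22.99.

M(Na2CO3) = 2(22.99) + 12.01 + 3(16.00) = 105.99 g/mol.
M(H2O) = 2(1.008) + 16.00 = 18.016 g/mol.
n(Na2CO3) = 105.20 g / 105.99 g/mol = 0.99255 mol.
From the equation the Na2CO3:H2O mole ratio is 1:1, so n(H2O) = 0.99255 × 1/1 = 0.99255 mol.
Mass of H2O = 0.99255 mol × 18.016 g/mol = 17.882 g.

17.88 g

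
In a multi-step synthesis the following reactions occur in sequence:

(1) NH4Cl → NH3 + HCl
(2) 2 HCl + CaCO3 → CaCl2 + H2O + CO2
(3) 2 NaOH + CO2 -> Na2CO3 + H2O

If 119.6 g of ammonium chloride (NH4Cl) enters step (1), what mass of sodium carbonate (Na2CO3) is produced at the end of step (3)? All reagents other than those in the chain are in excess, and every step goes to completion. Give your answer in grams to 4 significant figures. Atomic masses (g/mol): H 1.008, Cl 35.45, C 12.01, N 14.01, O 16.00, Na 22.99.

M(NH4Cl) = 14.01 + 4(1.008) + 35.45 = 53.492 g/mol.
M(Na2CO3) = 2(22.99) + 12.01 + 3(16.00) = 105.99 g/mol.
n(NH4Cl) = 119.6 / 53.492 = 2.2358 mol.
Reaction (1): NH4Cl→HCl ratio 1:1 ⇒ n(HCl) = 2.2358 mol.
Reaction (2): HCl→CO2 ratio 2:1 ⇒ n(CO2) = 1.1179 mol.
Reaction (3): CO2→Na2CO3 ratio 1:1 ⇒ n(Na2CO3) = 1.1179 mol.
Mass of Na2CO3 = 1.1179 × 105.99 = 118.49 g.

118.5 g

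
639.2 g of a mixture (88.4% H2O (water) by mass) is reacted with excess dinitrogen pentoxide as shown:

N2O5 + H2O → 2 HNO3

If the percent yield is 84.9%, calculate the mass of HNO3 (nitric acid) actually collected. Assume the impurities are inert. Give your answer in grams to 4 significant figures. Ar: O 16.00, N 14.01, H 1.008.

Pure H2O available = 639.2 g × 0.884 = 565.05 g.
M(H2O) = 2(1.008) + 16.00 = 18.016 g/mol.
M(HNO3) = 1.008 + 14.01 + 3(16.00) = 63.018 g/mol.
n(H2O) = 565.05 g / 18.016 g/mol = 31.364 mol.
From the equation the H2O:HNO3 mole ratio is 1:2, so n(HNO3) = 31.364 × 2/1 = 62.728 mol.
Mass of HNO3 = 62.728 mol × 63.018 g/mol = 3953.0 g.
Actual mass collected = 3953.0 g × 0.849 = 3356.1 g.

3356 g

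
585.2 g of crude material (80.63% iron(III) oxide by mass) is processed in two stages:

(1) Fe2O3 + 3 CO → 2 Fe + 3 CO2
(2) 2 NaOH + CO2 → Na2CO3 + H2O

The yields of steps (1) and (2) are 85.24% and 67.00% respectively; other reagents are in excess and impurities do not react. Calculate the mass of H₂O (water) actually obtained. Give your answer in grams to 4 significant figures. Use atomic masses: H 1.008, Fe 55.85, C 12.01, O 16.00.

91.20 g

Pure Fe2O3 = 585.2 × 0.8063 = 471.85 g.
M(Fe2O3) = 2(55.85) + 3(16.00) = 159.70 g/mol.
M(H2O) = 2(1.008) + 16.00 = 18.016 g/mol.
n(Fe2O3) = 471.85 / 159.70 = 2.9546 mol.
Step 1 (Fe2O3:CO2 = 1:3): theoretical n(CO2) = 8.8637 mol; at 85.24% yield, n(CO2) = 7.5555 mol.
Step 2 (CO2:H2O = 1:1): theoretical n(H2O) = 7.5555 mol, so theoretical mass = 7.5555 × 18.016 = 136.12 g.
At 67.00% yield, actual mass of H2O = 136.12 × 0.6700 = 91.200 g.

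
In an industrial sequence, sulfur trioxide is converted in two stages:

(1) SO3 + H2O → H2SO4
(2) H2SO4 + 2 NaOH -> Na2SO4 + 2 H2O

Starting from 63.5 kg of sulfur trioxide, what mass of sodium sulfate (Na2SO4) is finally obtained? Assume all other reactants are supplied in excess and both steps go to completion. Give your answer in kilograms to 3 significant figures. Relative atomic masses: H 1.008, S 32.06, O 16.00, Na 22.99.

M(SO3) = 32.06 + 3(16.00) = 80.06 g/mol.
M(Na2SO4) = 2(22.99) + 32.06 + 4(16.00) = 142.04 g/mol.
63.5 kg = 63500 g.
n(SO3) = 63500 / 80.06 = 793.2 mol.
Step 1 gives a 1:1 ratio of SO3 to H2SO4, so n(H2SO4) = 793.2 mol.
In step 2 the H2SO4:Na2SO4 ratio is 1:1, so n(Na2SO4) = 793.2 mol.
Mass of Na2SO4 = 793.2 × 142.04 = 112700 g = 113 kg.

113 kg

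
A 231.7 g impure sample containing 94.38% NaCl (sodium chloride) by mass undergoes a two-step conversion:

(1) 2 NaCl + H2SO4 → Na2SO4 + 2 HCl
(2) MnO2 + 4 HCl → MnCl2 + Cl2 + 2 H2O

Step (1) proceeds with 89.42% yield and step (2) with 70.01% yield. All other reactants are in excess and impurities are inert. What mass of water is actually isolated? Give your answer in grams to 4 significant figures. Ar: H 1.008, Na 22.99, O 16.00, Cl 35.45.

Pure NaCl = 231.7 × 0.9438 = 218.68 g.
M(NaCl) = 22.99 + 35.45 = 58.44 g/mol.
M(H2O) = 2(1.008) + 16.00 = 18.016 g/mol.
n(NaCl) = 218.68 / 58.44 = 3.7419 mol.
Step 1 (NaCl:HCl = 2:2): theoretical n(HCl) = 3.7419 mol; at 89.42% yield, n(HCl) = 3.3460 mol.
Step 2 (HCl:H2O = 4:2): theoretical n(H2O) = 1.6730 mol, so theoretical mass = 1.6730 × 18.016 = 30.141 g.
At 70.01% yield, actual mass of H2O = 30.141 × 0.7001 = 21.102 g.

21.10 g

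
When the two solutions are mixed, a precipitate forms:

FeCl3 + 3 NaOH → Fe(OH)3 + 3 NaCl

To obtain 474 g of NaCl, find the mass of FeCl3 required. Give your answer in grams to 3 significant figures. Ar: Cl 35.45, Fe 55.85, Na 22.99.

439 g

M(NaCl) = 22.99 + 35.45 = 58.44 g/mol.
M(FeCl3) = 55.85 + 3(35.45) = 162.20 g/mol.
n(NaCl) = 474.0 g / 58.44 g/mol = 8.111 mol.
From the equation the NaCl:FeCl3 mole ratio is 3:1, so n(FeCl3) = 8.111 × 1/3 = 2.704 mol.
Mass of FeCl3 = 2.704 mol × 162.20 g/mol = 438.5 g.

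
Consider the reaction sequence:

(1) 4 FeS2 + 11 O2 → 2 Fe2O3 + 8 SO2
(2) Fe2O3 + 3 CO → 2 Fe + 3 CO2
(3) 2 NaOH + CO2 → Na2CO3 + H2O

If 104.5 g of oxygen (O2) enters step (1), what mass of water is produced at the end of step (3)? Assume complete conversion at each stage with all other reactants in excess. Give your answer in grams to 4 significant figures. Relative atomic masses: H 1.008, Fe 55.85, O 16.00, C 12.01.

M(O2) = 2(16.00) = 32.00 g/mol.
M(H2O) = 2(1.008) + 16.00 = 18.016 g/mol.
n(O2) = 104.5 / 32.00 = 3.2656 mol.
Reaction (1): O2→Fe2O3 ratio 11:2 ⇒ n(Fe2O3) = 0.59375 mol.
Reaction (2): Fe2O3→CO2 ratio 1:3 ⇒ n(CO2) = 1.7812 mol.
Reaction (3): CO2→H2O ratio 1:1 ⇒ n(H2O) = 1.7812 mol.
Mass of H2O = 1.7812 × 18.016 = 32.091 g.

32.09 g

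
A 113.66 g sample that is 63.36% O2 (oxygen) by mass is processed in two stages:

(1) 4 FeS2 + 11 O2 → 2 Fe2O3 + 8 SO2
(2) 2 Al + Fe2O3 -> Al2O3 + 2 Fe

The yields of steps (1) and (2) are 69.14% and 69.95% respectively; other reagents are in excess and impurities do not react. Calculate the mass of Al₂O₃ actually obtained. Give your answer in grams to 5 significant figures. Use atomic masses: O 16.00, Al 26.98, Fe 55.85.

20.177 g

Pure O2 = 113.66 × 0.6336 = 72.0150 g.
M(O2) = 2(16.00) = 32.00 g/mol.
M(Al2O3) = 2(26.98) + 3(16.00) = 101.96 g/mol.
n(O2) = 72.0150 / 32.00 = 2.25047 mol.
Step 1 (O2:Fe2O3 = 11:2): theoretical n(Fe2O3) = 0.409176 mol; at 69.14% yield, n(Fe2O3) = 0.282904 mol.
Step 2 (Fe2O3:Al2O3 = 1:1): theoretical n(Al2O3) = 0.282904 mol, so theoretical mass = 0.282904 × 101.96 = 28.8449 g.
At 69.95% yield, actual mass of Al2O3 = 28.8449 × 0.6995 = 20.1770 g.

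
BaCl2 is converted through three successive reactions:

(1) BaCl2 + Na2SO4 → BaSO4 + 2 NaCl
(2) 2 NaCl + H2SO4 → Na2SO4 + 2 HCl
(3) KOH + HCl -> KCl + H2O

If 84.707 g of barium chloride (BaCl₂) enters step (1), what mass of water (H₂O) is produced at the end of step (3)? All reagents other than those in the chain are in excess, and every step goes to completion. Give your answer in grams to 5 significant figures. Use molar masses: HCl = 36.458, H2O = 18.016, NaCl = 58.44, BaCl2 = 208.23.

14.658 g

n(BaCl2) = 84.707 / 208.23 = 0.406795 mol.
Reaction (1): BaCl2→NaCl ratio 1:2 ⇒ n(NaCl) = 0.813591 mol.
Reaction (2): NaCl→HCl ratio 2:2 ⇒ n(HCl) = 0.813591 mol.
Reaction (3): HCl→H2O ratio 1:1 ⇒ n(H2O) = 0.813591 mol.
Mass of H2O = 0.813591 × 18.016 = 14.6577 g.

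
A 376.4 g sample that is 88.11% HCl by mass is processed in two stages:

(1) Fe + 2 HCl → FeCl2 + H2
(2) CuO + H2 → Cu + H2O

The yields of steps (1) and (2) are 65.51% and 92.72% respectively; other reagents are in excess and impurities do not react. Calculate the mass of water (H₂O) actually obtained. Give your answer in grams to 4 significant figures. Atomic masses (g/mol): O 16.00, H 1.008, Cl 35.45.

49.77 g

Pure HCl = 376.4 × 0.8811 = 331.65 g.
M(HCl) = 1.008 + 35.45 = 36.458 g/mol.
M(H2O) = 2(1.008) + 16.00 = 18.016 g/mol.
n(HCl) = 331.65 / 36.458 = 9.0967 mol.
Step 1 (HCl:H2 = 2:1): theoretical n(H2) = 4.5483 mol; at 65.51% yield, n(H2) = 2.9796 mol.
Step 2 (H2:H2O = 1:1): theoretical n(H2O) = 2.9796 mol, so theoretical mass = 2.9796 × 18.016 = 53.681 g.
At 92.72% yield, actual mass of H2O = 53.681 × 0.9272 = 49.773 g.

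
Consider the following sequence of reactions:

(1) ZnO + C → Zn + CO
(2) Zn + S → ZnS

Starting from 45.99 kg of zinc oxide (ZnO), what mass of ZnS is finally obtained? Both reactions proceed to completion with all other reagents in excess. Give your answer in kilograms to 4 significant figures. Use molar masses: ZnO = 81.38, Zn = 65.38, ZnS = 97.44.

55.07 kg

45.99 kg = 45990 g.
n(ZnO) = 45990 / 81.38 = 565.13 mol.
Step 1 gives a 1:1 ratio of ZnO to Zn, so n(Zn) = 565.13 mol.
In step 2 the Zn:ZnS ratio is 1:1, so n(ZnS) = 565.13 mol.
Mass of ZnS = 565.13 × 97.44 = 55066 g = 55.07 kg.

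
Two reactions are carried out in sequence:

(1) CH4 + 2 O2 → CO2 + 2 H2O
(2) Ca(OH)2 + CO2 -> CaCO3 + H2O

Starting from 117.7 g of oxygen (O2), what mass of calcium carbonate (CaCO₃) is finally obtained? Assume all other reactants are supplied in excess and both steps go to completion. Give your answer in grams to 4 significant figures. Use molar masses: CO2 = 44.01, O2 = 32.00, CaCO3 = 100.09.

184.1 g

n(O2) = 117.70 / 32.00 = 3.6781 mol.
Step 1 gives a 2:1 ratio of O2 to CO2, so n(CO2) = 1.8391 mol.
In step 2 the CO2:CaCO3 ratio is 1:1, so n(CaCO3) = 1.8391 mol.
Mass of CaCO3 = 1.8391 × 100.09 = 184.07 g.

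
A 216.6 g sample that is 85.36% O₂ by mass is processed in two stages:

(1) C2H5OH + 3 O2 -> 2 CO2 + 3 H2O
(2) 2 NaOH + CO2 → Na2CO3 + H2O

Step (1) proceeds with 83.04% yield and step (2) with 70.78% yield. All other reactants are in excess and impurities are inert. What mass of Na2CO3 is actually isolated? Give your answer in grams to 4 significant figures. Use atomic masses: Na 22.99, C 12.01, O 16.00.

240.0 g

Pure O2 = 216.6 × 0.8536 = 184.89 g.
M(O2) = 2(16.00) = 32.00 g/mol.
M(Na2CO3) = 2(22.99) + 12.01 + 3(16.00) = 105.99 g/mol.
n(O2) = 184.89 / 32.00 = 5.7778 mol.
Step 1 (O2:CO2 = 3:2): theoretical n(CO2) = 3.8519 mol; at 83.04% yield, n(CO2) = 3.1986 mol.
Step 2 (CO2:Na2CO3 = 1:1): theoretical n(Na2CO3) = 3.1986 mol, so theoretical mass = 3.1986 × 105.99 = 339.02 g.
At 70.78% yield, actual mass of Na2CO3 = 339.02 × 0.7078 = 239.96 g.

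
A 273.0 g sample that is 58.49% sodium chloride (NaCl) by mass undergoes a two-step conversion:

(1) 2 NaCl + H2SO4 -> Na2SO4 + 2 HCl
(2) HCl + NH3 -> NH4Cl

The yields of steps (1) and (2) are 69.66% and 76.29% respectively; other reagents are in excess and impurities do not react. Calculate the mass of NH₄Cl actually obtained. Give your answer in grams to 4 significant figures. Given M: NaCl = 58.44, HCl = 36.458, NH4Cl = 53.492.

77.67 g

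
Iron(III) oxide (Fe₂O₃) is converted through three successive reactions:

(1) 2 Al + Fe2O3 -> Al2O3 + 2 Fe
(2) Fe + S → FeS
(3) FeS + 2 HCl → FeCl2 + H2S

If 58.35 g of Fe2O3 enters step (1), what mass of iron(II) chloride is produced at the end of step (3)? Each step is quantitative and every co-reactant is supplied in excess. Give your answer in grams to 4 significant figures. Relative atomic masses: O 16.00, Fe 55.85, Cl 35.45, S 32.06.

92.62 g

M(Fe2O3) = 2(55.85) + 3(16.00) = 159.70 g/mol.
M(FeCl2) = 55.85 + 2(35.45) = 126.75 g/mol.
n(Fe2O3) = 58.35 / 159.70 = 0.36537 mol.
Reaction (1): Fe2O3→Fe ratio 1:2 ⇒ n(Fe) = 0.73075 mol.
Reaction (2): Fe→FeS ratio 1:1 ⇒ n(FeS) = 0.73075 mol.
Reaction (3): FeS→FeCl2 ratio 1:1 ⇒ n(FeCl2) = 0.73075 mol.
Mass of FeCl2 = 0.73075 × 126.75 = 92.622 g.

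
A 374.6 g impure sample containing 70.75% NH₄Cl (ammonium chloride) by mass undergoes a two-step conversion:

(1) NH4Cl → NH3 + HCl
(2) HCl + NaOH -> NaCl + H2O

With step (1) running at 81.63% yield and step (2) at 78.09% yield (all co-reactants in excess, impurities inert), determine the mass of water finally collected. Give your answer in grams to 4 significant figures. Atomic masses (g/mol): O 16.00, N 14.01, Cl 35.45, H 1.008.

Pure NH4Cl = 374.6 × 0.7075 = 265.03 g.
M(NH4Cl) = 14.01 + 4(1.008) + 35.45 = 53.492 g/mol.
M(H2O) = 2(1.008) + 16.00 = 18.016 g/mol.
n(NH4Cl) = 265.03 / 53.492 = 4.9546 mol.
Step 1 (NH4Cl:HCl = 1:1): theoretical n(HCl) = 4.9546 mol; at 81.63% yield, n(HCl) = 4.0444 mol.
Step 2 (HCl:H2O = 1:1): theoretical n(H2O) = 4.0444 mol, so theoretical mass = 4.0444 × 18.016 = 72.864 g.
At 78.09% yield, actual mass of H2O = 72.864 × 0.7809 = 56.900 g.

56.90 g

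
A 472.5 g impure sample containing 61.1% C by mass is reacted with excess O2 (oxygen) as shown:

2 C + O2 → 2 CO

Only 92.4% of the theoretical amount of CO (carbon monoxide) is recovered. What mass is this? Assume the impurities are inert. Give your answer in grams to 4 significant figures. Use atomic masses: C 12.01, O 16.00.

Pure C available = 472.5 g × 0.611 = 288.70 g.
M(C) = 12.01 g/mol.
M(CO) = 12.01 + 16.00 = 28.01 g/mol.
n(C) = 288.70 g / 12.01 g/mol = 24.038 mol.
From the equation the C:CO mole ratio is 2:2, so n(CO) = 24.038 × 2/2 = 24.038 mol.
Mass of CO = 24.038 mol × 28.01 g/mol = 673.31 g.
Actual mass collected = 673.31 g × 0.924 = 622.14 g.

622.1 g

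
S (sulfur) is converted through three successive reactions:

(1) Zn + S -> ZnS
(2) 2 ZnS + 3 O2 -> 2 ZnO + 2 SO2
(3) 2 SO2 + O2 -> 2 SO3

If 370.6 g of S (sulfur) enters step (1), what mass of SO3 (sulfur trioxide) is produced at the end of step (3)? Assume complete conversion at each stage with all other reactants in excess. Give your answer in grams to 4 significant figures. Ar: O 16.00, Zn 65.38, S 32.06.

925.5 g

M(S) = 32.06 g/mol.
M(SO3) = 32.06 + 3(16.00) = 80.06 g/mol.
n(S) = 370.6 / 32.06 = 11.560 mol.
Reaction (1): S→ZnS ratio 1:1 ⇒ n(ZnS) = 11.560 mol.
Reaction (2): ZnS→SO2 ratio 2:2 ⇒ n(SO2) = 11.560 mol.
Reaction (3): SO2→SO3 ratio 2:2 ⇒ n(SO3) = 11.560 mol.
Mass of SO3 = 11.560 × 80.06 = 925.46 g.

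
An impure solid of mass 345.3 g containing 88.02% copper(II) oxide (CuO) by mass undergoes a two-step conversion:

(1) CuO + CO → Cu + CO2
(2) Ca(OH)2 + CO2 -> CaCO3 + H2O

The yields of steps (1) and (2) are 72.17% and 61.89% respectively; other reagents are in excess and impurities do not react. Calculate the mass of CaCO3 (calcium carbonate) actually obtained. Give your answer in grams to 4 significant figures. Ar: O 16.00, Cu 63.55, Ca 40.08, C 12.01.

Pure CuO = 345.3 × 0.8802 = 303.93 g.
M(CuO) = 63.55 + 16.00 = 79.55 g/mol.
M(CaCO3) = 40.08 + 12.01 + 3(16.00) = 100.09 g/mol.
n(CuO) = 303.93 / 79.55 = 3.8207 mol.
Step 1 (CuO:CO2 = 1:1): theoretical n(CO2) = 3.8207 mol; at 72.17% yield, n(CO2) = 2.7574 mol.
Step 2 (CO2:CaCO3 = 1:1): theoretical n(CaCO3) = 2.7574 mol, so theoretical mass = 2.7574 × 100.09 = 275.98 g.
At 61.89% yield, actual mass of CaCO3 = 275.98 × 0.6189 = 170.81 g.

170.8 g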